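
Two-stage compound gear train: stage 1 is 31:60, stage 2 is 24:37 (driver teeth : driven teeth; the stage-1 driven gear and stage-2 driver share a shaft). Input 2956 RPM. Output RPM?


Stage 1: RPM_B = RPM_A × t_A/t_B = 2956 × 31/60 = 91636/60 ≈ 1527.27
B and C share a shaft → RPM_C = RPM_B
Stage 2: RPM_D = RPM_C × t_C/t_D = RPM_A × (t_A×t_C)/(t_B×t_D)
Overall ratio = (31×24)/(60×37) = 744/2220
RPM_D = 2956 × 744/2220 = 2199264/2220
≈ 990.66 RPM

990.66 RPM


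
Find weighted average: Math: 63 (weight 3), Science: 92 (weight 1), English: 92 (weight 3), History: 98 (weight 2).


Numerator = 63×3 + 92×1 + 92×3 + 98×2
= 189 + 92 + 276 + 196
= 753
Total weight = 9
Weighted avg = 753/9
= 83.67

83.67


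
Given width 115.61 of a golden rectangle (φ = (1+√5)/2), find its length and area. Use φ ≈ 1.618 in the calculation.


φ = (1 + √5) / 2 ≈ 1.618
Length = width × φ = 115.61 × 1.618 = 187.05698
≈ 187.06
Area = width × length = 115.61 × 187.05698 = 21625.6574578 ≈ 21625.66
= Length: 187.06, Area: 21625.66

Length: 187.06, Area: 21625.66


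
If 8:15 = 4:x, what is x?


Cross multiply: 8 × x = 15 × 4
8x = 60
x = 60 / 8
= 7.50

7.50


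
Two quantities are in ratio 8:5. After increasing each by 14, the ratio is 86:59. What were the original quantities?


Let A = 8k, B = 5k.
(8k + 14) / (5k + 14) = 86/59
Cross-multiply: 59(8k + 14) = 86(5k + 14)
472k + 826 = 430k + 1204
472k - 430k = 1204 - 826
42k = 378
k = 378/42 = 9
A = 8×9 = 72, B = 5×9 = 45
= A = 72, B = 45

A = 72, B = 45


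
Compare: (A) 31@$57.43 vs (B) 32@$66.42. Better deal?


Deal A: $57.43/31 = $1.8526/unit
Deal B: $66.42/32 = $2.0756/unit
A is cheaper per unit
= Deal A

Deal A


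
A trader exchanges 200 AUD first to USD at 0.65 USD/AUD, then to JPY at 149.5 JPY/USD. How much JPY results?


Step 1: 200 AUD × 0.65 = 130.00 USD
Step 2: 130.00 USD × 149.5 = 19435.00 JPY
Implied rate AUD→JPY = 0.65 × 149.5 = 97.1750
= 19435.00 JPY

19435.00 JPY


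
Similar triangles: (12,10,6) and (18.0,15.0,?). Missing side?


Scale factor = 18.0/12 = 1.5
Missing side = 6 × 1.5
= 9.0

9.0


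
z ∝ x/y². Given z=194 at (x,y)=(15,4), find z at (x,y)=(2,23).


z = k·x/y²
Solve for k using the known point: k = z·y²/x = 194×16/15 = 3104/15 ≈ 206.9333
Now evaluate at x=2, y=23:
z = k × 2 / 529 = (3104 × 2) / (15 × 529) = 6208/7935
≈ 0.7824

0.7824


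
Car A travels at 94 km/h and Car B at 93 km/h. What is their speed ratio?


Ratio = 94:93
GCD = 1
Simplified = 94:93
Time ratio (same distance) = 93:94
Speed ratio = 94:93

94:93


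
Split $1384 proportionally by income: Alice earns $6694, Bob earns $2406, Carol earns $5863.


Total income = 6694 + 2406 + 5863 = $14963
Alice: $1384 × 6694/14963 = $619.16
Bob: $1384 × 2406/14963 = $222.54
Carol: $1384 × 5863/14963 = $542.30
= Alice: $619.16, Bob: $222.54, Carol: $542.30

Alice: $619.16, Bob: $222.54, Carol: $542.30


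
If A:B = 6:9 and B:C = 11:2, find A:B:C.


Match B: multiply A:B by 11 → 66:99
Multiply B:C by 9 → 99:18
Combined: 66:99:18
GCD = 3
= 22:33:6

22:33:6


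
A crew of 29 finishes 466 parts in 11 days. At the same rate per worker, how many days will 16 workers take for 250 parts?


Days ∝ work / workers, so d₂ = d₁ × (m₁/m₂) × (w₂/w₁)
Workers factor (inverse): 29/16 = 1.8125
Work factor (direct): 250/466 ≈ 0.5365
d₂ = 11 × 29/16 × 250/466 = (11 × 29 × 250) / (16 × 466) = 79750/7456
≈ 10.70 days

10.70 days


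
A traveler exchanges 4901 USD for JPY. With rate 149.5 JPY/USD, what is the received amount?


Amount × rate = 4901 × 149.5
= 732699.50 JPY

732699.50 JPY


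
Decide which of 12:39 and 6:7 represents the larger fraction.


12/39 = 0.3077
6/7 = 0.8571
0.3077 < 0.8571, so 12:39 is less
= 6:7

6:7


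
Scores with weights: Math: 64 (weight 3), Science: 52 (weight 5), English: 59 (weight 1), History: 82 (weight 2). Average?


Numerator = 64×3 + 52×5 + 59×1 + 82×2
= 192 + 260 + 59 + 164
= 675
Total weight = 11
Weighted avg = 675/11
= 61.36

61.36


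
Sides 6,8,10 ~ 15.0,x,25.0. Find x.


Scale factor = 15.0/6 = 2.5
Missing side = 8 × 2.5
= 20.0

20.0


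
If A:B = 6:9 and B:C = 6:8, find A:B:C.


Match B: multiply A:B by 6 → 36:54
Multiply B:C by 9 → 54:72
Combined: 36:54:72
GCD = 18
= 2:3:4

2:3:4


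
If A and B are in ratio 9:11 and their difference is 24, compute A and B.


Let A = 9k, B = 11k.
11k - 9k = 24
2k = 24 → k = 24/2 = 12
A = 9×12 = 108, B = 11×12 = 132
= A = 108, B = 132

A = 108, B = 132


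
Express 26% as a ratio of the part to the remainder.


26% means 26 parts out of 100; remainder = 74
Part : remainder = 26:74
GCD = 2
= 13:37

13:37


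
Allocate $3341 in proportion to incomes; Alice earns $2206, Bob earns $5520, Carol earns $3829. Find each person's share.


Total income = 2206 + 5520 + 3829 = $11555
Alice: $3341 × 2206/11555 = $637.84
Bob: $3341 × 5520/11555 = $1596.05
Carol: $3341 × 3829/11555 = $1107.11
= Alice: $637.84, Bob: $1596.05, Carol: $1107.11

Alice: $637.84, Bob: $1596.05, Carol: $1107.11


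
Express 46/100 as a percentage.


Percentage = (part / whole) × 100
= (46 / 100) × 100
= 46.00%

46.00%


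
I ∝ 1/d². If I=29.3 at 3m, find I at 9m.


I₁d₁² = I₂d₂²
I₂ = I₁ × (d₁/d₂)²
= 29.3 × (3/9)²
= 29.3 × 9/81
= 263.7/81
≈ 3.2556

3.2556


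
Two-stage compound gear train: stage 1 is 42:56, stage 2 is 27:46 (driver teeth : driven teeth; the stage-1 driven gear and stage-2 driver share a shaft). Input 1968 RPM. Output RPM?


Stage 1: RPM_B = RPM_A × t_A/t_B = 1968 × 42/56 = 82656/56 = 1476.00
B and C share a shaft → RPM_C = RPM_B
Stage 2: RPM_D = RPM_C × t_C/t_D = RPM_A × (t_A×t_C)/(t_B×t_D)
Overall ratio = (42×27)/(56×46) = 1134/2576
RPM_D = 1968 × 1134/2576 = 2231712/2576
≈ 866.35 RPM

866.35 RPM


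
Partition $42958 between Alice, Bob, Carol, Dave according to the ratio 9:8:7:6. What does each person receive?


Total parts = 9 + 8 + 7 + 6 = 30
Alice: 42958 × 9/30 = 12887.40
Bob: 42958 × 8/30 = 11455.47
Carol: 42958 × 7/30 = 10023.53
Dave: 42958 × 6/30 = 8591.60
= Alice: $12887.40, Bob: $11455.47, Carol: $10023.53, Dave: $8591.60

Alice: $12887.40, Bob: $11455.47, Carol: $10023.53, Dave: $8591.60


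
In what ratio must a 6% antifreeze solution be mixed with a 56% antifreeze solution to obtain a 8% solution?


Let x parts of 6% mix with y parts of 56%.
6x + 56y = 8(x + y)
6x + 56y = 8x + 8y
x(6 - 8) = y(8 - 56)
x/y = (56 - 8)/(8 - 6) = 48/2
Simplify: 24:1
= 24:1

24:1


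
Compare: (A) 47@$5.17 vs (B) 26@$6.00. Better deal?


Deal A: $5.17/47 = $0.1100/unit
Deal B: $6.00/26 = $0.2308/unit
A is cheaper per unit
= Deal A

Deal A


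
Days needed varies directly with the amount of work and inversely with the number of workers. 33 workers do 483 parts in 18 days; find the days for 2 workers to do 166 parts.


Days ∝ work / workers, so d₂ = d₁ × (m₁/m₂) × (w₂/w₁)
Workers factor (inverse): 33/2 = 16.5000
Work factor (direct): 166/483 ≈ 0.3437
d₂ = 18 × 33/2 × 166/483 = (18 × 33 × 166) / (2 × 483) = 98604/966
≈ 102.07 days

102.07 days


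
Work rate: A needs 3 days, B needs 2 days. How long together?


Rate of A = 1/3 per day
Rate of B = 1/2 per day
Combined rate = 1/3 + 1/2 = 5/6 ≈ 0.8333 per day
Days = 1 / combined rate = 6/5
= 1.20 days

1.20 days


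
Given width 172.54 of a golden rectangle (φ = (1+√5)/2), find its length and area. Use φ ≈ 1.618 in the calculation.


φ = (1 + √5) / 2 ≈ 1.618
Length = width × φ = 172.54 × 1.618 = 279.16972
≈ 279.17
Area = width × length = 172.54 × 279.16972 = 48167.9434888 ≈ 48167.94
= Length: 279.17, Area: 48167.94

Length: 279.17, Area: 48167.94


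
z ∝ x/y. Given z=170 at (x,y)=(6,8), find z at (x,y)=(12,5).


z = k·x/y
Solve for k using the known point: k = z·y/x = 170×8/6 = 1360/6 ≈ 226.6667
Now evaluate at x=12, y=5:
z = k × 12 / 5 = (1360 × 12) / (6 × 5) = 16320/30
= 544.0000

544.0000


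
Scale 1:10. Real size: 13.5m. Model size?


Model size = real / scale
= 13.5 / 10
= 1.3500 m

1.3500 m


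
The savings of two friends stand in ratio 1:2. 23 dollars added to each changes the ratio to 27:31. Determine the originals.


Let A = 1k, B = 2k.
(1k + 23) / (2k + 23) = 27/31
Cross-multiply: 31(1k + 23) = 27(2k + 23)
31k + 713 = 54k + 621
31k - 54k = 621 - 713
-23k = -92
k = -92/-23 = 4
A = 1×4 = 4, B = 2×4 = 8
= A = 4, B = 8

A = 4, B = 8


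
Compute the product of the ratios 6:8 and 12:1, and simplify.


Compound ratio = (6×12) : (8×1)
= 72:8
GCD = 8
= 9:1

9:1


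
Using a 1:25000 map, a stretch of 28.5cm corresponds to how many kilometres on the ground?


Real distance = map distance × scale
= 28.5cm × 25000
= 712500 cm = 7125.0 m
= 7.125 km

7.125 km


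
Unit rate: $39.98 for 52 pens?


Unit rate = total / quantity
= 39.98 / 52
= $0.77 per unit

$0.77 per unit


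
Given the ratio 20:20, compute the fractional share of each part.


Total parts = 20 + 20 = 40
First part: 20/40 = 1/2
Second part: 20/40 = 1/2
= 1/2 and 1/2

1/2 and 1/2


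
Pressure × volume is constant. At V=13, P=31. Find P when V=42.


Inverse proportion: x × y = constant
k = 13 × 31 = 403
y₂ = k / 42 = 403 / 42
= 9.60

9.60


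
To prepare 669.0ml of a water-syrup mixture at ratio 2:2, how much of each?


Total parts = 2 + 2 = 4
water: 669.0 × 2/4 = 334.5ml
syrup: 669.0 × 2/4 = 334.5ml
= 334.5ml and 334.5ml

334.5ml and 334.5ml


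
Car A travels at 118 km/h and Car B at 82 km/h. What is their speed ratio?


Ratio = 118:82
GCD = 2
Simplified = 59:41
Time ratio (same distance) = 41:59
Speed ratio = 59:41

59:41


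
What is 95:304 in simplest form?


GCD(95, 304) = 19
95/19 : 304/19
= 5:16

5:16


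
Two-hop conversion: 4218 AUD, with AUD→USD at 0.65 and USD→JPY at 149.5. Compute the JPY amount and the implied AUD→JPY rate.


Step 1: 4218 AUD × 0.65 = 2741.70 USD
Step 2: 2741.70 USD × 149.5 = 409884.15 JPY
Implied rate AUD→JPY = 0.65 × 149.5 = 97.1750
= 409884.15 JPY; implied rate 97.1750 JPY/AUD

409884.15 JPY; implied rate 97.1750 JPY/AUD


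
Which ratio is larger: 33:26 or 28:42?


33/26 = 1.2692
28/42 = 0.6667
1.2692 > 0.6667, so 33:26 is greater
= 33:26

33:26


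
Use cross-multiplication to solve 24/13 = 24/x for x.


Cross multiply: 24 × x = 13 × 24
24x = 312
x = 312 / 24
= 13.00

13.00


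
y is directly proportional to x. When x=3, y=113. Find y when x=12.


Direct proportion: y/x = constant
k = 113/3 ≈ 37.6667
y₂ = k × 12 = 113 × 12 / 3 = 1356/3
= 452.00

452.00


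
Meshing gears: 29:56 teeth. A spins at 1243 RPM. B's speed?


Gear ratio = 29:56 = 29:56
RPM_B = RPM_A × (teeth_A / teeth_B)
= 1243 × (29/56)
= 643.7 RPM

643.7 RPM


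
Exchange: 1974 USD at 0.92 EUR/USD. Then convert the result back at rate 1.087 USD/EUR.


Amount × rate = 1974 × 0.92 = 1816.08 EUR
Round-trip: 1816.08 × 1.087 = 1974.08 USD
= 1816.08 EUR, then 1974.08 USD

1816.08 EUR, then 1974.08 USD


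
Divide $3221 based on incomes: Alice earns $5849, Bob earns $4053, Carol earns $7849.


Total income = 5849 + 4053 + 7849 = $17751
Alice: $3221 × 5849/17751 = $1061.33
Bob: $3221 × 4053/17751 = $735.44
Carol: $3221 × 7849/17751 = $1424.24
= Alice: $1061.33, Bob: $735.44, Carol: $1424.24

Alice: $1061.33, Bob: $735.44, Carol: $1424.24


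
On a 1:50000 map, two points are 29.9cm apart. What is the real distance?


Real distance = map distance × scale
= 29.9cm × 50000
= 1495000 cm = 14950.0 m
= 14.950 km

14.950 km


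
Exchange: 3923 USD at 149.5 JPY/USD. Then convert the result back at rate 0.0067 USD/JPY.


Amount × rate = 3923 × 149.5 = 586488.50 JPY
Round-trip: 586488.50 × 0.0067 = 3929.47 USD
= 586488.50 JPY, then 3929.47 USD

586488.50 JPY, then 3929.47 USD


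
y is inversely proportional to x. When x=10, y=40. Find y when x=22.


Inverse proportion: x × y = constant
k = 10 × 40 = 400
y₂ = k / 22 = 400 / 22
= 18.18

18.18


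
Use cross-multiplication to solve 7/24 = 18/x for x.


Cross multiply: 7 × x = 24 × 18
7x = 432
x = 432 / 7
= 61.71

61.71


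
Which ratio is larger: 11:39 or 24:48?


11/39 = 0.2821
24/48 = 0.5000
0.2821 < 0.5000, so 11:39 is less
= 24:48

24:48


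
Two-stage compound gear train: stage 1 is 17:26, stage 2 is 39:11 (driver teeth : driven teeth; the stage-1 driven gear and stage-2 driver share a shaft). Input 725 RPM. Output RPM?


Stage 1: RPM_B = RPM_A × t_A/t_B = 725 × 17/26 = 12325/26 ≈ 474.04
B and C share a shaft → RPM_C = RPM_B
Stage 2: RPM_D = RPM_C × t_C/t_D = RPM_A × (t_A×t_C)/(t_B×t_D)
Overall ratio = (17×39)/(26×11) = 663/286
RPM_D = 725 × 663/286 = 480675/286
≈ 1680.68 RPM

1680.68 RPM


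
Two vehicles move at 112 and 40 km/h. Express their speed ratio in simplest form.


Ratio = 112:40
GCD = 8
Simplified = 14:5
Time ratio (same distance) = 5:14
Speed ratio = 14:5

14:5


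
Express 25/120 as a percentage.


Percentage = (part / whole) × 100
= (25 / 120) × 100
≈ 20.83%

20.83%


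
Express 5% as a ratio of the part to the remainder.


5% means 5 parts out of 100; remainder = 95
Part : remainder = 5:95
GCD = 5
= 1:19

1:19


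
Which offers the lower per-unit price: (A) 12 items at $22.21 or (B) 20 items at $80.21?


Deal A: $22.21/12 = $1.8508/unit
Deal B: $80.21/20 = $4.0105/unit
A is cheaper per unit
= Deal A

Deal A


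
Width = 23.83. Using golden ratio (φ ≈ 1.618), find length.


φ = (1 + √5) / 2 ≈ 1.618
Length = width × φ = 23.83 × 1.618 = 38.55694
≈ 38.56

38.56


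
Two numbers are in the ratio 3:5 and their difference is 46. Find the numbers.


Let A = 3k, B = 5k.
5k - 3k = 46
2k = 46 → k = 46/2 = 23
A = 3×23 = 69, B = 5×23 = 115
= A = 69, B = 115

A = 69, B = 115


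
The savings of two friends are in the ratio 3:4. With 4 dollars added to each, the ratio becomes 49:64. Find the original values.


Let A = 3k, B = 4k.
(3k + 4) / (4k + 4) = 49/64
Cross-multiply: 64(3k + 4) = 49(4k + 4)
192k + 256 = 196k + 196
192k - 196k = 196 - 256
-4k = -60
k = -60/-4 = 15
A = 3×15 = 45, B = 4×15 = 60
= A = 45, B = 60

A = 45, B = 60


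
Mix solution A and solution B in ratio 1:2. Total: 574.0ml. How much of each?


Total parts = 1 + 2 = 3
solution A: 574.0 × 1/3 = 191.3ml
solution B: 574.0 × 2/3 = 382.7ml
= 191.3ml and 382.7ml

191.3ml and 382.7ml


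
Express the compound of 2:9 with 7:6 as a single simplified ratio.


Compound ratio = (2×7) : (9×6)
= 14:54
GCD = 2
= 7:27

7:27


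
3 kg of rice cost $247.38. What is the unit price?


Unit rate = total / quantity
= 247.38 / 3
= $82.46 per unit

$82.46 per unit


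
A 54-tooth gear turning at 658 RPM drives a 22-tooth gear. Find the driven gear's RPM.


Gear ratio = 54:22 = 27:11
RPM_B = RPM_A × (teeth_A / teeth_B)
= 658 × (54/22)
= 1615.1 RPM

1615.1 RPM


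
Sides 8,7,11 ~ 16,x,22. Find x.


Scale factor = 16/8 = 2
Missing side = 7 × 2
= 14.0

14.0


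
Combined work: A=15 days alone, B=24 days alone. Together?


Rate of A = 1/15 per day
Rate of B = 1/24 per day
Combined rate = 1/15 + 1/24 = 39/360 ≈ 0.1083 per day
Days = 1 / combined rate = 360/39
≈ 9.23 days

9.23 days


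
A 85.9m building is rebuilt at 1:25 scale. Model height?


Model size = real / scale
= 85.9 / 25
= 3.4360 m

3.4360 m


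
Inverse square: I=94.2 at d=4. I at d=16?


I₁d₁² = I₂d₂²
I₂ = I₁ × (d₁/d₂)²
= 94.2 × (4/16)²
= 94.2 × 16/256
= 1507.2/256
= 5.8875

5.8875


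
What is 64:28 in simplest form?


GCD(64, 28) = 4
64/4 : 28/4
= 16:7

16:7


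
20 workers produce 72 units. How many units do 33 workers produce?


Direct proportion: y/x = constant
k = 72/20 = 3.6000
y₂ = k × 33 = 72 × 33 / 20 = 2376/20
= 118.80

118.80


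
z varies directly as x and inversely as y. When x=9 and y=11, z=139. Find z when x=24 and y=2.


z = k·x/y
Solve for k using the known point: k = z·y/x = 139×11/9 = 1529/9 ≈ 169.8889
Now evaluate at x=24, y=2:
z = k × 24 / 2 = (1529 × 24) / (9 × 2) = 36696/18
≈ 2038.6667

2038.6667


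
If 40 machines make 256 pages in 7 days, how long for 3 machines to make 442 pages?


Days ∝ work / workers, so d₂ = d₁ × (m₁/m₂) × (w₂/w₁)
Workers factor (inverse): 40/3 ≈ 13.3333
Work factor (direct): 442/256 ≈ 1.7266
d₂ = 7 × 40/3 × 442/256 = (7 × 40 × 442) / (3 × 256) = 123760/768
≈ 161.15 days

161.15 days


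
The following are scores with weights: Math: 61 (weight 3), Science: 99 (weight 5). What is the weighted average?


Numerator = 61×3 + 99×5
= 183 + 495
= 678
Total weight = 8
Weighted avg = 678/8
= 84.75

84.75


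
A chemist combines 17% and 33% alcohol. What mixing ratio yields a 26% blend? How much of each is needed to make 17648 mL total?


Let x parts of 17% mix with y parts of 33%.
17x + 33y = 26(x + y)
17x + 33y = 26x + 26y
x(17 - 26) = y(26 - 33)
x/y = (33 - 26)/(26 - 17) = 7/9
Simplify: 7:9
Total parts = 16; one part = 17648/16 = 1103.00 mL
17% solution: 7×1103.00 = 7721.00 mL
33% solution: 9×1103.00 = 9927.00 mL
= ratio 7:9; 7721.00 mL and 9927.00 mL

ratio 7:9; 7721.00 mL and 9927.00 mL


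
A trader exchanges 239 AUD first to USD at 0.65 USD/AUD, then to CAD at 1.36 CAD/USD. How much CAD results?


Step 1: 239 AUD × 0.65 = 155.35 USD
Step 2: 155.35 USD × 1.36 = 211.28 CAD
Implied rate AUD→CAD = 0.65 × 1.36 = 0.8840
= 211.28 CAD

211.28 CAD


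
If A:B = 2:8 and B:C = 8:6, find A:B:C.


Match B: multiply A:B by 8 → 16:64
Multiply B:C by 8 → 64:48
Combined: 16:64:48
GCD = 16
= 1:4:3

1:4:3


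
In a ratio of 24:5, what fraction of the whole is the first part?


Total parts = 24 + 5 = 29
First part: 24/29 = 24/29
= 24/29

24/29


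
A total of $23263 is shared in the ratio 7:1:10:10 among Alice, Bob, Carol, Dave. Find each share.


Total parts = 7 + 1 + 10 + 10 = 28
Alice: 23263 × 7/28 = 5815.75
Bob: 23263 × 1/28 = 830.82
Carol: 23263 × 10/28 = 8308.21
Dave: 23263 × 10/28 = 8308.21
= Alice: $5815.75, Bob: $830.82, Carol: $8308.21, Dave: $8308.21

Alice: $5815.75, Bob: $830.82, Carol: $8308.21, Dave: $8308.21


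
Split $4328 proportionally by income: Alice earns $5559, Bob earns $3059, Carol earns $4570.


Total income = 5559 + 3059 + 4570 = $13188
Alice: $4328 × 5559/13188 = $1824.34
Bob: $4328 × 3059/13188 = $1003.89
Carol: $4328 × 4570/13188 = $1499.77
= Alice: $1824.34, Bob: $1003.89, Carol: $1499.77

Alice: $1824.34, Bob: $1003.89, Carol: $1499.77


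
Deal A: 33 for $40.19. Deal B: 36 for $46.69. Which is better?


Deal A: $40.19/33 = $1.2179/unit
Deal B: $46.69/36 = $1.2969/unit
A is cheaper per unit
= Deal A

Deal A


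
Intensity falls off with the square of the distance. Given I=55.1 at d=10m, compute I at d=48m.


I₁d₁² = I₂d₂²
I₂ = I₁ × (d₁/d₂)²
= 55.1 × (10/48)²
= 55.1 × 100/2304
= 5510/2304
≈ 2.3915

2.3915


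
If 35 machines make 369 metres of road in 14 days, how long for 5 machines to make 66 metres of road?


Days ∝ work / workers, so d₂ = d₁ × (m₁/m₂) × (w₂/w₁)
Workers factor (inverse): 35/5 = 7.0000
Work factor (direct): 66/369 ≈ 0.1789
d₂ = 14 × 35/5 × 66/369 = (14 × 35 × 66) / (5 × 369) = 32340/1845
≈ 17.53 days

17.53 days


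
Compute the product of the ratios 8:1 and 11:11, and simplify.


Compound ratio = (8×11) : (1×11)
= 88:11
GCD = 11
= 8:1

8:1


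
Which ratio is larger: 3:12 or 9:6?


3/12 = 0.2500
9/6 = 1.5000
0.2500 < 1.5000, so 3:12 is less
= 9:6

9:6


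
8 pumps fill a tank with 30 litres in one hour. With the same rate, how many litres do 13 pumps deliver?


Direct proportion: y/x = constant
k = 30/8 = 3.7500
y₂ = k × 13 = 30 × 13 / 8 = 390/8
= 48.75

48.75


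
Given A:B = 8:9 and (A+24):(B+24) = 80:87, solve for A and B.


Let A = 8k, B = 9k.
(8k + 24) / (9k + 24) = 80/87
Cross-multiply: 87(8k + 24) = 80(9k + 24)
696k + 2088 = 720k + 1920
696k - 720k = 1920 - 2088
-24k = -168
k = -168/-24 = 7
A = 8×7 = 56, B = 9×7 = 63
= A = 56, B = 63

A = 56, B = 63


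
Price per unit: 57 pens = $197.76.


Unit rate = total / quantity
= 197.76 / 57
= $3.47 per unit

$3.47 per unit


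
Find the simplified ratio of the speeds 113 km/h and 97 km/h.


Ratio = 113:97
GCD = 1
Simplified = 113:97
Time ratio (same distance) = 97:113
Speed ratio = 113:97

113:97


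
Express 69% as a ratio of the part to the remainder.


69% means 69 parts out of 100; remainder = 31
Part : remainder = 69:31
GCD = 1
= 69:31

69:31


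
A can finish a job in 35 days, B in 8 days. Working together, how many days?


Rate of A = 1/35 per day
Rate of B = 1/8 per day
Combined rate = 1/35 + 1/8 = 43/280 ≈ 0.1536 per day
Days = 1 / combined rate = 280/43
≈ 6.51 days

6.51 days


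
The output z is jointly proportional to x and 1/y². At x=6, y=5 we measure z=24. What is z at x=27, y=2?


z = k·x/y²
Solve for k using the known point: k = z·y²/x = 24×25/6 = 600/6 = 100.0000
Now evaluate at x=27, y=2:
z = k × 27 / 4 = (600 × 27) / (6 × 4) = 16200/24
= 675.0000

675.0000


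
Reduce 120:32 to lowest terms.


GCD(120, 32) = 8
120/8 : 32/8
= 15:4

15:4


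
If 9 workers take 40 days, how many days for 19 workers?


Inverse proportion: x × y = constant
k = 9 × 40 = 360
y₂ = k / 19 = 360 / 19
= 18.95

18.95


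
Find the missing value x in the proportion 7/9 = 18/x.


Cross multiply: 7 × x = 9 × 18
7x = 162
x = 162 / 7
= 23.14

23.14


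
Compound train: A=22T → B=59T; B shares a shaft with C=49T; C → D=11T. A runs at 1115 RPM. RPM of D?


Stage 1: RPM_B = RPM_A × t_A/t_B = 1115 × 22/59 = 24530/59 ≈ 415.76
B and C share a shaft → RPM_C = RPM_B
Stage 2: RPM_D = RPM_C × t_C/t_D = RPM_A × (t_A×t_C)/(t_B×t_D)
Overall ratio = (22×49)/(59×11) = 1078/649
RPM_D = 1115 × 1078/649 = 1201970/649
≈ 1852.03 RPM

1852.03 RPM


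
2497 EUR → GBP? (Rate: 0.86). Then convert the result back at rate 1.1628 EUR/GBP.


Amount × rate = 2497 × 0.86 = 2147.42 GBP
Round-trip: 2147.42 × 1.1628 = 2497.02 EUR
= 2147.42 GBP, then 2497.02 EUR

2147.42 GBP, then 2497.02 EUR


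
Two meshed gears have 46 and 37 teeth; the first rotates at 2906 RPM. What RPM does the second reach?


Gear ratio = 46:37 = 46:37
RPM_B = RPM_A × (teeth_A / teeth_B)
= 2906 × (46/37)
= 3612.9 RPM

3612.9 RPM


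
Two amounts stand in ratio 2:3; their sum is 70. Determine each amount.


Let A = 2k, B = 3k.
2k + 3k = 70
5k = 70 → k = 70/5 = 14
A = 2×14 = 28, B = 3×14 = 42
= A = 28, B = 42

A = 28, B = 42


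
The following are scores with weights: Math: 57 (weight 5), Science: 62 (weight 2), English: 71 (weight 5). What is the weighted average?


Numerator = 57×5 + 62×2 + 71×5
= 285 + 124 + 355
= 764
Total weight = 12
Weighted avg = 764/12
= 63.67

63.67


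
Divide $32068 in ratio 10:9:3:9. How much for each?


Total parts = 10 + 9 + 3 + 9 = 31
Part 1: 32068 × 10/31 = 10344.52
Part 2: 32068 × 9/31 = 9310.06
Part 3: 32068 × 3/31 = 3103.35
Part 4: 32068 × 9/31 = 9310.06
= Part 1: $10344.52, Part 2: $9310.06, Part 3: $3103.35, Part 4: $9310.06

Part 1: $10344.52, Part 2: $9310.06, Part 3: $3103.35, Part 4: $9310.06


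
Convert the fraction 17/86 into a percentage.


Percentage = (part / whole) × 100
= (17 / 86) × 100
≈ 19.77%

19.77%


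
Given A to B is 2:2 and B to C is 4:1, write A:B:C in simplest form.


Match B: multiply A:B by 4 → 8:8
Multiply B:C by 2 → 8:2
Combined: 8:8:2
GCD = 2
= 4:4:1

4:4:1


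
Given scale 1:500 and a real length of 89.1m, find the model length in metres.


Model size = real / scale
= 89.1 / 500
= 0.1782 m

0.1782 m


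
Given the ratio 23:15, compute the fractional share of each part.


Total parts = 23 + 15 = 38
First part: 23/38 = 23/38
Second part: 15/38 = 15/38
= 23/38 and 15/38

23/38 and 15/38


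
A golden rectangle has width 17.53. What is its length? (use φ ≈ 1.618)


φ = (1 + √5) / 2 ≈ 1.618
Length = width × φ = 17.53 × 1.618 = 28.36354
≈ 28.36

28.36


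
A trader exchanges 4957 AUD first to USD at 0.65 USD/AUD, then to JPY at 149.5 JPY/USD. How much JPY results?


Step 1: 4957 AUD × 0.65 = 3222.05 USD
Step 2: 3222.05 USD × 149.5 = 481696.48 JPY
Implied rate AUD→JPY = 0.65 × 149.5 = 97.1750
= 481696.48 JPY

481696.48 JPY


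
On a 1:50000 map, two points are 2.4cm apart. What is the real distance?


Real distance = map distance × scale
= 2.4cm × 50000
= 120000 cm = 1200.0 m
= 1.200 km

1.200 km


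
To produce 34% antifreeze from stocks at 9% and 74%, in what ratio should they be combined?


Let x parts of 9% mix with y parts of 74%.
9x + 74y = 34(x + y)
9x + 74y = 34x + 34y
x(9 - 34) = y(34 - 74)
x/y = (74 - 34)/(34 - 9) = 40/25
Simplify: 8:5
= 8:5

8:5


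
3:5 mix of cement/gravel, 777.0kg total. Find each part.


Total parts = 3 + 5 = 8
cement: 777.0 × 3/8 = 291.4kg
gravel: 777.0 × 5/8 = 485.6kg
= 291.4kg and 485.6kg

291.4kg and 485.6kg


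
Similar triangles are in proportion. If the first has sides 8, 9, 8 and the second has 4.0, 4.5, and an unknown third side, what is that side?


Scale factor = 4.0/8 = 0.5
Missing side = 8 × 0.5
= 4.0

4.0


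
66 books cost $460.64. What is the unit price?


Unit rate = total / quantity
= 460.64 / 66
= $6.98 per unit

$6.98 per unit


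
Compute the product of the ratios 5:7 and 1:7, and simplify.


Compound ratio = (5×1) : (7×7)
= 5:49
GCD = 1
= 5:49

5:49


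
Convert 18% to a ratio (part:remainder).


18% means 18 parts out of 100; remainder = 82
Part : remainder = 18:82
GCD = 2
= 9:41

9:41


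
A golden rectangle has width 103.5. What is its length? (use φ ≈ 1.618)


φ = (1 + √5) / 2 ≈ 1.618
Length = width × φ = 103.5 × 1.618 = 167.463
≈ 167.46

167.46


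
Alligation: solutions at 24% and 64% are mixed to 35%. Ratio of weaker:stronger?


Let x parts of 24% mix with y parts of 64%.
24x + 64y = 35(x + y)
24x + 64y = 35x + 35y
x(24 - 35) = y(35 - 64)
x/y = (64 - 35)/(35 - 24) = 29/11
Simplify: 29:11
= 29:11

29:11


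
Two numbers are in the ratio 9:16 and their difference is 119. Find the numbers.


Let A = 9k, B = 16k.
16k - 9k = 119
7k = 119 → k = 119/7 = 17
A = 9×17 = 153, B = 16×17 = 272
= A = 153, B = 272

A = 153, B = 272


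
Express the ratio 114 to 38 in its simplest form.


GCD(114, 38) = 38
114/38 : 38/38
= 3:1

3:1


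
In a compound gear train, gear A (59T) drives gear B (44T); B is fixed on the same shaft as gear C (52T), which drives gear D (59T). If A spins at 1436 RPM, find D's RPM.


Stage 1: RPM_B = RPM_A × t_A/t_B = 1436 × 59/44 = 84724/44 ≈ 1925.55
B and C share a shaft → RPM_C = RPM_B
Stage 2: RPM_D = RPM_C × t_C/t_D = RPM_A × (t_A×t_C)/(t_B×t_D)
Overall ratio = (59×52)/(44×59) = 3068/2596
RPM_D = 1436 × 3068/2596 = 4405648/2596
≈ 1697.09 RPM

1697.09 RPM


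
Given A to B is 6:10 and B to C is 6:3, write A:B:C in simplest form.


Match B: multiply A:B by 6 → 36:60
Multiply B:C by 10 → 60:30
Combined: 36:60:30
GCD = 6
= 6:10:5

6:10:5


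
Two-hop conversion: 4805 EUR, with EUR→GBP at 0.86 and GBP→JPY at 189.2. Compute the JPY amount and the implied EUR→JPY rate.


Step 1: 4805 EUR × 0.86 = 4132.30 GBP
Step 2: 4132.30 GBP × 189.2 = 781831.16 JPY
Implied rate EUR→JPY = 0.86 × 189.2 = 162.7120
= 781831.16 JPY; implied rate 162.7120 JPY/EUR

781831.16 JPY; implied rate 162.7120 JPY/EUR


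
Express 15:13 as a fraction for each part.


Total parts = 15 + 13 = 28
First part: 15/28 = 15/28
Second part: 13/28 = 13/28
= 15/28 and 13/28

15/28 and 13/28


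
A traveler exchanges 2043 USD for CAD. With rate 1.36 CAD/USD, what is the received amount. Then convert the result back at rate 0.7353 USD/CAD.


Amount × rate = 2043 × 1.36 = 2778.48 CAD
Round-trip: 2778.48 × 0.7353 = 2043.02 USD
= 2778.48 CAD, then 2043.02 USD

2778.48 CAD, then 2043.02 USD


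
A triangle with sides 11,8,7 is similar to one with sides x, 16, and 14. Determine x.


Scale factor = 16/8 = 2
Missing side = 11 × 2
= 22.0

22.0


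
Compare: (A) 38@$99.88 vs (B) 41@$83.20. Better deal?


Deal A: $99.88/38 = $2.6284/unit
Deal B: $83.20/41 = $2.0293/unit
B is cheaper per unit
= Deal B

Deal B


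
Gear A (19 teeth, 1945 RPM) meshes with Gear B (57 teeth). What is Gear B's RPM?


Gear ratio = 19:57 = 1:3
RPM_B = RPM_A × (teeth_A / teeth_B)
= 1945 × (19/57)
= 648.3 RPM

648.3 RPM


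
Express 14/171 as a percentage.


Percentage = (part / whole) × 100
= (14 / 171) × 100
≈ 8.19%

8.19%


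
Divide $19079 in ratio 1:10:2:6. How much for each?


Total parts = 1 + 10 + 2 + 6 = 19
Part 1: 19079 × 1/19 = 1004.16
Part 2: 19079 × 10/19 = 10041.58
Part 3: 19079 × 2/19 = 2008.32
Part 4: 19079 × 6/19 = 6024.95
= Part 1: $1004.16, Part 2: $10041.58, Part 3: $2008.32, Part 4: $6024.95

Part 1: $1004.16, Part 2: $10041.58, Part 3: $2008.32, Part 4: $6024.95


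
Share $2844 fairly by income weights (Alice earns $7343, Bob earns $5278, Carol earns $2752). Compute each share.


Total income = 7343 + 5278 + 2752 = $15373
Alice: $2844 × 7343/15373 = $1358.45
Bob: $2844 × 5278/15373 = $976.43
Carol: $2844 × 2752/15373 = $509.12
= Alice: $1358.45, Bob: $976.43, Carol: $509.12

Alice: $1358.45, Bob: $976.43, Carol: $509.12


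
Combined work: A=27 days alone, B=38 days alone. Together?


Rate of A = 1/27 per day
Rate of B = 1/38 per day
Combined rate = 1/27 + 1/38 = 65/1026 ≈ 0.0634 per day
Days = 1 / combined rate = 1026/65
≈ 15.78 days

15.78 days


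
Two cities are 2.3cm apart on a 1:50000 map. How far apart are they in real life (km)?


Real distance = map distance × scale
= 2.3cm × 50000
= 115000 cm = 1150.0 m
= 1.150 km

1.150 km


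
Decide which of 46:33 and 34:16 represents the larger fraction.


46/33 = 1.3939
34/16 = 2.1250
1.3939 < 2.1250, so 46:33 is less
= 34:16

34:16


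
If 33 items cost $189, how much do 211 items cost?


Direct proportion: y/x = constant
k = 189/33 ≈ 5.7273
y₂ = k × 211 = 189 × 211 / 33 = 39879/33
≈ 1208.45

1208.45


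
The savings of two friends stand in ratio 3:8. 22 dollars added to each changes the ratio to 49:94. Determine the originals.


Let A = 3k, B = 8k.
(3k + 22) / (8k + 22) = 49/94
Cross-multiply: 94(3k + 22) = 49(8k + 22)
282k + 2068 = 392k + 1078
282k - 392k = 1078 - 2068
-110k = -990
k = -990/-110 = 9
A = 3×9 = 27, B = 8×9 = 72
= A = 27, B = 72

A = 27, B = 72


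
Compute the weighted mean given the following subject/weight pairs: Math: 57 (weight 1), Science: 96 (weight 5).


Numerator = 57×1 + 96×5
= 57 + 480
= 537
Total weight = 6
Weighted avg = 537/6
= 89.50

89.50


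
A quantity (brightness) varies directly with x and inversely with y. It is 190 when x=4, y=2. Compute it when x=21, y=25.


z = k·x/y
Solve for k using the known point: k = z·y/x = 190×2/4 = 380/4 = 95.0000
Now evaluate at x=21, y=25:
z = k × 21 / 25 = (380 × 21) / (4 × 25) = 7980/100
= 79.8000

79.8000


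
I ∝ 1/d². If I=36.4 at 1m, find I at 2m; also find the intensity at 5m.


I₁d₁² = I₂d₂²
I at 2m = 36.4 × (1/2)² = 36.4 × 1/4 = 36.4/4 = 9.1000
I at 5m = 36.4 × (1/5)² = 36.4 × 1/25 = 36.4/25 = 1.4560
= 9.1000 and 1.4560

9.1000 and 1.4560


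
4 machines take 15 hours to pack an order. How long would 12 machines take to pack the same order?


Inverse proportion: x × y = constant
k = 4 × 15 = 60
y₂ = k / 12 = 60 / 12
= 5.00

5.00


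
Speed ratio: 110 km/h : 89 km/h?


Ratio = 110:89
GCD = 1
Simplified = 110:89
Time ratio (same distance) = 89:110
Speed ratio = 110:89

110:89


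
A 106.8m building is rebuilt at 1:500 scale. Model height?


Model size = real / scale
= 106.8 / 500
= 0.2136 m

0.2136 m


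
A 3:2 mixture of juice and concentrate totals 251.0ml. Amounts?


Total parts = 3 + 2 = 5
juice: 251.0 × 3/5 = 150.6ml
concentrate: 251.0 × 2/5 = 100.4ml
= 150.6ml and 100.4ml

150.6ml and 100.4ml


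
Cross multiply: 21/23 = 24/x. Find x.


Cross multiply: 21 × x = 23 × 24
21x = 552
x = 552 / 21
= 26.29

26.29


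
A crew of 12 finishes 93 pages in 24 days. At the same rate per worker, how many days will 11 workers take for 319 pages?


Days ∝ work / workers, so d₂ = d₁ × (m₁/m₂) × (w₂/w₁)
Workers factor (inverse): 12/11 ≈ 1.0909
Work factor (direct): 319/93 ≈ 3.4301
d₂ = 24 × 12/11 × 319/93 = (24 × 12 × 319) / (11 × 93) = 91872/1023
≈ 89.81 days

89.81 days


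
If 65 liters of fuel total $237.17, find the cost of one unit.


Unit rate = total / quantity
= 237.17 / 65
= $3.65 per unit

$3.65 per unit


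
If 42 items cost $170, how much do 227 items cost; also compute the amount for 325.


Direct proportion: y/x = constant
k = 170/42 ≈ 4.0476
y at x=227: k × 227 = 170 × 227 / 42 = 38590/42 ≈ 918.81
y at x=325: k × 325 = 170 × 325 / 42 = 55250/42 ≈ 1315.48
= 918.81 and 1315.48

918.81 and 1315.48


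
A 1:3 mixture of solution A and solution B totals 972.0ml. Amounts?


Total parts = 1 + 3 = 4
solution A: 972.0 × 1/4 = 243.0ml
solution B: 972.0 × 3/4 = 729.0ml
= 243.0ml and 729.0ml

243.0ml and 729.0ml


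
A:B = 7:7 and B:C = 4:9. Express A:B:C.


Match B: multiply A:B by 4 → 28:28
Multiply B:C by 7 → 28:63
Combined: 28:28:63
GCD = 7
= 4:4:9

4:4:9


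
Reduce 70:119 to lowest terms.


GCD(70, 119) = 7
70/7 : 119/7
= 10:17

10:17


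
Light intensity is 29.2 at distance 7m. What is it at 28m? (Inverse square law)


I₁d₁² = I₂d₂²
I₂ = I₁ × (d₁/d₂)²
= 29.2 × (7/28)²
= 29.2 × 49/784
= 1430.8/784
= 1.8250

1.8250


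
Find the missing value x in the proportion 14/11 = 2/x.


Cross multiply: 14 × x = 11 × 2
14x = 22
x = 22 / 14
= 1.57

1.57


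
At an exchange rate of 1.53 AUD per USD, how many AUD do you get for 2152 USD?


Amount × rate = 2152 × 1.53
= 3292.56 AUD

3292.56 AUD


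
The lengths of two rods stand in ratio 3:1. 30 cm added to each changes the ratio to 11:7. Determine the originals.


Let A = 3k, B = 1k.
(3k + 30) / (1k + 30) = 11/7
Cross-multiply: 7(3k + 30) = 11(1k + 30)
21k + 210 = 11k + 330
21k - 11k = 330 - 210
10k = 120
k = 120/10 = 12
A = 3×12 = 36, B = 1×12 = 12
= A = 36, B = 12

A = 36, B = 12


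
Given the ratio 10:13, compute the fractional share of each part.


Total parts = 10 + 13 = 23
First part: 10/23 = 10/23
Second part: 13/23 = 13/23
= 10/23 and 13/23

10/23 and 13/23


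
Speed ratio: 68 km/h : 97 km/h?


Ratio = 68:97
GCD = 1
Simplified = 68:97
Time ratio (same distance) = 97:68
Speed ratio = 68:97

68:97


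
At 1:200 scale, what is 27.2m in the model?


Model size = real / scale
= 27.2 / 200
= 0.1360 m

0.1360 m


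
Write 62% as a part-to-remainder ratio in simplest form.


62% means 62 parts out of 100; remainder = 38
Part : remainder = 62:38
GCD = 2
= 31:19

31:19


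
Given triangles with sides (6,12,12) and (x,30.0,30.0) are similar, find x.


Scale factor = 30.0/12 = 2.5
Missing side = 6 × 2.5
= 15.0

15.0


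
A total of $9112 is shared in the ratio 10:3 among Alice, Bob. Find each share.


Total parts = 10 + 3 = 13
Alice: 9112 × 10/13 = 7009.23
Bob: 9112 × 3/13 = 2102.77
= Alice: $7009.23, Bob: $2102.77

Alice: $7009.23, Bob: $2102.77


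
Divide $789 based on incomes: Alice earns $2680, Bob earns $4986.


Total income = 2680 + 4986 = $7666
Alice: $789 × 2680/7666 = $275.83
Bob: $789 × 4986/7666 = $513.17
= Alice: $275.83, Bob: $513.17

Alice: $275.83, Bob: $513.17


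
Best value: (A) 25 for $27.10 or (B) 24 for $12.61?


Deal A: $27.10/25 = $1.0840/unit
Deal B: $12.61/24 = $0.5254/unit
B is cheaper per unit
= Deal B

Deal B


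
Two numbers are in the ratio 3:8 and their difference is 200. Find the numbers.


Let A = 3k, B = 8k.
8k - 3k = 200
5k = 200 → k = 200/5 = 40
A = 3×40 = 120, B = 8×40 = 320
= A = 120, B = 320

A = 120, B = 320


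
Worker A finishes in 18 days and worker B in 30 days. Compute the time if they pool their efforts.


Rate of A = 1/18 per day
Rate of B = 1/30 per day
Combined rate = 1/18 + 1/30 = 48/540 ≈ 0.0889 per day
Days = 1 / combined rate = 540/48
= 11.25 days

11.25 days


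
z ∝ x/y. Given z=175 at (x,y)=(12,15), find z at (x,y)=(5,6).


z = k·x/y
Solve for k using the known point: k = z·y/x = 175×15/12 = 2625/12 = 218.7500
Now evaluate at x=5, y=6:
z = k × 5 / 6 = (2625 × 5) / (12 × 6) = 13125/72
≈ 182.2917

182.2917


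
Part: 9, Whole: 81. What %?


Percentage = (part / whole) × 100
= (9 / 81) × 100
≈ 11.11%

11.11%


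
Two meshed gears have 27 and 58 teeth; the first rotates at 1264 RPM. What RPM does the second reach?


Gear ratio = 27:58 = 27:58
RPM_B = RPM_A × (teeth_A / teeth_B)
= 1264 × (27/58)
= 588.4 RPM

588.4 RPM


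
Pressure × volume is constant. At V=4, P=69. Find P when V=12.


Inverse proportion: x × y = constant
k = 4 × 69 = 276
y₂ = k / 12 = 276 / 12
= 23.00

23.00


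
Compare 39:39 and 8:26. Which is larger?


39/39 = 1.0000
8/26 = 0.3077
1.0000 > 0.3077, so 39:39 is greater
= 39:39

39:39


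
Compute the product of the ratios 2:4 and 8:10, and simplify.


Compound ratio = (2×8) : (4×10)
= 16:40
GCD = 8
= 2:5

2:5


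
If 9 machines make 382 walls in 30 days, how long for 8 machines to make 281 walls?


Days ∝ work / workers, so d₂ = d₁ × (m₁/m₂) × (w₂/w₁)
Workers factor (inverse): 9/8 = 1.1250
Work factor (direct): 281/382 ≈ 0.7356
d₂ = 30 × 9/8 × 281/382 = (30 × 9 × 281) / (8 × 382) = 75870/3056
≈ 24.83 days

24.83 days


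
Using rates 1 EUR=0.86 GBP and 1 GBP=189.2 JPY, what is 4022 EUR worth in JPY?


Step 1: 4022 EUR × 0.86 = 3458.92 GBP
Step 2: 3458.92 GBP × 189.2 = 654427.66 JPY
Implied rate EUR→JPY = 0.86 × 189.2 = 162.7120
= 654427.66 JPY

654427.66 JPY


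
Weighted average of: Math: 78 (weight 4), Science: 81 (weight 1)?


Numerator = 78×4 + 81×1
= 312 + 81
= 393
Total weight = 5
Weighted avg = 393/5
= 78.60

78.60


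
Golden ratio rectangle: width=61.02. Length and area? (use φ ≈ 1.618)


φ = (1 + √5) / 2 ≈ 1.618
Length = width × φ = 61.02 × 1.618 = 98.73036
≈ 98.73
Area = width × length = 61.02 × 98.73036 = 6024.5265672 ≈ 6024.53
= Length: 98.73, Area: 6024.53

Length: 98.73, Area: 6024.53


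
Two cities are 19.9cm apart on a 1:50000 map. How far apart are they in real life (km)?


Real distance = map distance × scale
= 19.9cm × 50000
= 995000 cm = 9950.0 m
= 9.950 km

9.950 km


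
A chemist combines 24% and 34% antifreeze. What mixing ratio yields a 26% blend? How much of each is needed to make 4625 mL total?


Let x parts of 24% mix with y parts of 34%.
24x + 34y = 26(x + y)
24x + 34y = 26x + 26y
x(24 - 26) = y(26 - 34)
x/y = (34 - 26)/(26 - 24) = 8/2
Simplify: 4:1
Total parts = 5; one part = 4625/5 = 925.00 mL
24% solution: 4×925.00 = 3700.00 mL
34% solution: 1×925.00 = 925.00 mL
= ratio 4:1; 3700.00 mL and 925.00 mL

ratio 4:1; 3700.00 mL and 925.00 mL


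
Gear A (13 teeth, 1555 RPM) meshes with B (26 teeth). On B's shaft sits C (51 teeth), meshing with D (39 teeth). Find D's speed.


Stage 1: RPM_B = RPM_A × t_A/t_B = 1555 × 13/26 = 20215/26 = 777.50
B and C share a shaft → RPM_C = RPM_B
Stage 2: RPM_D = RPM_C × t_C/t_D = RPM_A × (t_A×t_C)/(t_B×t_D)
Overall ratio = (13×51)/(26×39) = 663/1014
RPM_D = 1555 × 663/1014 = 1030965/1014
≈ 1016.73 RPM

1016.73 RPM


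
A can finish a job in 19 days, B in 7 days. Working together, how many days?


Rate of A = 1/19 per day
Rate of B = 1/7 per day
Combined rate = 1/19 + 1/7 = 26/133 ≈ 0.1955 per day
Days = 1 / combined rate = 133/26
≈ 5.12 days

5.12 days
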